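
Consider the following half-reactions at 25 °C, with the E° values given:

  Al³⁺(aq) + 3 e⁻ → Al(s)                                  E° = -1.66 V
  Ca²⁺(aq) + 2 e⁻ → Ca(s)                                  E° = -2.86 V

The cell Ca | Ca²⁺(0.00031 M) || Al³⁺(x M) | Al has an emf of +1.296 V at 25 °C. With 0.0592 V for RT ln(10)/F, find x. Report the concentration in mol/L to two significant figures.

0.40 M

Al³⁺/Al is the cathode, Ca²⁺/Ca the anode: E°cell = +1.20 V, n = 6.
Overall reaction: 2 Al³⁺(aq) + 3 Ca(s) → 2 Al(s) + 3 Ca²⁺(aq); Q = [Ca²⁺]^3/[Al³⁺]^2.
From E = E° − (0.0592/n) log Q: log Q = (E° − E)·n/0.0592 = (+1.20 − (+1.296))·6/0.0592 = -9.7297.
So 2·log[Al³⁺] = 3·log(0.00031) − log Q = -10.5259 − (-9.7297) = -0.7962; log[Al³⁺] = -0.7962 / 2 = -0.3981; [Al³⁺] = 10^(-0.3981) ≈ 0.40 M.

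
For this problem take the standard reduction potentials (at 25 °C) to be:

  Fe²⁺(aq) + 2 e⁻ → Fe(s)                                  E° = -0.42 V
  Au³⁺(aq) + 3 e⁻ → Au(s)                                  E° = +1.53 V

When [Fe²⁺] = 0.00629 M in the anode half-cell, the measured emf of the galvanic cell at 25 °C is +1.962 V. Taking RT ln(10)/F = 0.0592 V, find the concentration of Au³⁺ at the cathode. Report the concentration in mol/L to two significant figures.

0.0020 M

Au³⁺/Au is the cathode, Fe²⁺/Fe the anode: E°cell = +1.95 V, n = 6.
Overall reaction: 2 Au³⁺(aq) + 3 Fe(s) → 2 Au(s) + 3 Fe²⁺(aq); Q = [Fe²⁺]^3/[Au³⁺]^2.
From E = E° − (0.0592/n) log Q: log Q = (E° − E)·n/0.0592 = (+1.95 − (+1.962))·6/0.0592 = -1.2162.
So 2·log[Au³⁺] = 3·log(0.00629) − log Q = -6.6040 − (-1.2162) = -5.3878; log[Au³⁺] = -5.3878 / 2 = -2.6939; [Au³⁺] = 10^(-2.6939) ≈ 0.0020 M.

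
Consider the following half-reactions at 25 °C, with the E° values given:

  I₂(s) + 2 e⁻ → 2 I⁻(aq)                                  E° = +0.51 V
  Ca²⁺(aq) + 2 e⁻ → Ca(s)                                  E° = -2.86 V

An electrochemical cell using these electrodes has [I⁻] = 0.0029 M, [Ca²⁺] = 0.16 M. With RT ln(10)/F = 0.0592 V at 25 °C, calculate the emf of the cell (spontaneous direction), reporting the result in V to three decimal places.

+3.544 V

I₂/I⁻ is the cathode (higher E°), Ca²⁺/Ca the anode: E°cell = +0.51 − (-2.86) = +3.37 V, n = 2.
Overall: I₂(s) + Ca(s) → 2 I⁻(aq) + Ca²⁺(aq)
Q = [I⁻]^2·[Ca²⁺]; log Q = -5.871.
E = E° − (0.0592/n) log Q = +3.37 − (0.0592/2)(-5.871) = +3.544 V.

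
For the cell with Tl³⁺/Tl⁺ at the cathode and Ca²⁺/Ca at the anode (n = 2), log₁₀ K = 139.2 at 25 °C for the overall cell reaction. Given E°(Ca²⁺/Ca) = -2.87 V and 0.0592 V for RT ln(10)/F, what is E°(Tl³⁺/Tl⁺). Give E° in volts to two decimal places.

+1.25 V

E°cell = (0.0592/n)·log K = (0.0592/2)(139.2) = +4.120 V.
Since Tl³⁺/Tl⁺ is the cathode and Ca²⁺/Ca the anode, E°cell = E°(Tl³⁺/Tl⁺) − E°(Ca²⁺/Ca).
So E°(Tl³⁺/Tl⁺) = E°cell + E°(Ca²⁺/Ca) = +4.120 + (-2.87) = +1.25 V.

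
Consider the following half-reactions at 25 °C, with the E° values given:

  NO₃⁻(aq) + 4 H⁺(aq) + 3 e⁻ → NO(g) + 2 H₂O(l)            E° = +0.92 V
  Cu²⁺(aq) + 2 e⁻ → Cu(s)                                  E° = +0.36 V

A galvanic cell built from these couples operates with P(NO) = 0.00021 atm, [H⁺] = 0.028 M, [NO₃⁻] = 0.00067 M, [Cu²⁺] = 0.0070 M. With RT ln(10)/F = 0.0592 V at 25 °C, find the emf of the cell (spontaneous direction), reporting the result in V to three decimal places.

NO₃⁻/NO is the cathode (higher E°), Cu²⁺/Cu the anode: E°cell = +0.92 − (+0.36) = +0.56 V, n = 6.
Overall: 2 NO₃⁻(aq) + 8 H⁺(aq) + 3 Cu(s) → 2 NO(g) + 4 H₂O(l) + 3 Cu²⁺(aq)
Q = P(NO)^2·[Cu²⁺]^3 / ([NO₃⁻]^2·[H⁺]^8); log Q = 4.950.
E = E° − (0.0592/n) log Q = +0.56 − (0.0592/6)(4.950) = +0.511 V.

+0.511 V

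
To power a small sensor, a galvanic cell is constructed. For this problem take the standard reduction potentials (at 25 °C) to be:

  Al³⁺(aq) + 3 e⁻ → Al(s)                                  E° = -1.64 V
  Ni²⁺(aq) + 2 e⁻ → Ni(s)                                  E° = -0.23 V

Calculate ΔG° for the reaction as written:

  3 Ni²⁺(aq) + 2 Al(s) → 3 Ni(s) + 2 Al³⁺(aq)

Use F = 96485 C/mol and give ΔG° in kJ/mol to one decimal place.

As written, Ni²⁺/Ni is reduced (cathode) and Al³⁺/Al is oxidised (anode), so E°cell = (-0.23) − (-1.64) = +1.41 V.
Balancing electrons gives n = 6.
ΔG° = −nFE° = −(6)(96485)(+1.41) = -816,263 J = -816.3 kJ/mol.

-816.3 kJ/mol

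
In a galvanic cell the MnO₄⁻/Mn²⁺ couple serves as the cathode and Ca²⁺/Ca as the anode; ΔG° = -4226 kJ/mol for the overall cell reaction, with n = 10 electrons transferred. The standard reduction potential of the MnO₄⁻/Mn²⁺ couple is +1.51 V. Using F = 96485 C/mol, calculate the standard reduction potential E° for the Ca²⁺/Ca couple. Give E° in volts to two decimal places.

-2.87 V

E°cell = −ΔG°/(nF) = −(-4226×10³)/((10)(96485)) = +4.380 V.
Since MnO₄⁻/Mn²⁺ is the cathode and Ca²⁺/Ca the anode, E°cell = E°(MnO₄⁻/Mn²⁺) − E°(Ca²⁺/Ca).
So E°(Ca²⁺/Ca) = E°(MnO₄⁻/Mn²⁺) − E°cell = (+1.51) − (+4.380) = -2.87 V.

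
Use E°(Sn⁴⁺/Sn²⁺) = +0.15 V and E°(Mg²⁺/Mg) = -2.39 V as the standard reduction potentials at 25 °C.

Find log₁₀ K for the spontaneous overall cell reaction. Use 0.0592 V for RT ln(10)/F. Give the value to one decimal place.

Cathode: Sn⁴⁺/Sn²⁺; anode: Mg²⁺/Mg. E°cell = +2.54 V, n = 2.
log K = nE°cell / 0.0592 = (2)(+2.54) / 0.0592 = 85.8.

85.8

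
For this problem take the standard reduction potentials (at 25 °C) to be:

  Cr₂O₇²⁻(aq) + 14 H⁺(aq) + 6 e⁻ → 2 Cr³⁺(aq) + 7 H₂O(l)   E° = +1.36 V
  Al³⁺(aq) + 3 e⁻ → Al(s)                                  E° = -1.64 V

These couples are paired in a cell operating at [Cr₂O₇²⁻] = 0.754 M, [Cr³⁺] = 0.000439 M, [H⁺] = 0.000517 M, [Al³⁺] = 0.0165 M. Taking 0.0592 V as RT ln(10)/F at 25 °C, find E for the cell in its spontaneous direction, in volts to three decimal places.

+2.646 V

Cr₂O₇²⁻/Cr³⁺ is the cathode (higher E°), Al³⁺/Al the anode: E°cell = +1.36 − (-1.64) = +3.00 V, n = 6.
Overall: Cr₂O₇²⁻(aq) + 14 H⁺(aq) + 2 Al(s) → 2 Cr³⁺(aq) + 7 H₂O(l) + 2 Al³⁺(aq)
Q = [Cr³⁺]^2·[Al³⁺]^2 / ([Cr₂O₇²⁻]·[H⁺]^14); log Q = 35.854.
E = E° − (0.0592/n) log Q = +3.00 − (0.0592/6)(35.854) = +2.646 V.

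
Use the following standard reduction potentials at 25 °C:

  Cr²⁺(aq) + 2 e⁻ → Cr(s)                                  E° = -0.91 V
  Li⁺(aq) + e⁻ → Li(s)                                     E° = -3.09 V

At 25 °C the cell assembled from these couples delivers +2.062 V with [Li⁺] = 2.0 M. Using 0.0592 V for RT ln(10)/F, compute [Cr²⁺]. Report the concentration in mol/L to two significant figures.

0.00041 M

Cr²⁺/Cr is the cathode, Li⁺/Li the anode: E°cell = +2.18 V, n = 2.
Overall reaction: Cr²⁺(aq) + 2 Li(s) → Cr(s) + 2 Li⁺(aq); Q = [Li⁺]^2/[Cr²⁺]^1.
From E = E° − (0.0592/n) log Q: log Q = (E° − E)·n/0.0592 = (+2.18 − (+2.062))·2/0.0592 = 3.9865.
So 1·log[Cr²⁺] = 2·log(2) − log Q = 0.6021 − (3.9865) = -3.3844; [Cr²⁺] = 10^(-3.3844) ≈ 0.00041 M.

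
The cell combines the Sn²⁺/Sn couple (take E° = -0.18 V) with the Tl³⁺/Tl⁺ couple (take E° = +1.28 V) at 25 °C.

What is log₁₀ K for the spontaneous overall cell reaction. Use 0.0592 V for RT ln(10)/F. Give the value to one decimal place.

49.3

Cathode: Tl³⁺/Tl⁺; anode: Sn²⁺/Sn. E°cell = +1.46 V, n = 2.
log K = nE°cell / 0.0592 = (2)(+1.46) / 0.0592 = 49.3.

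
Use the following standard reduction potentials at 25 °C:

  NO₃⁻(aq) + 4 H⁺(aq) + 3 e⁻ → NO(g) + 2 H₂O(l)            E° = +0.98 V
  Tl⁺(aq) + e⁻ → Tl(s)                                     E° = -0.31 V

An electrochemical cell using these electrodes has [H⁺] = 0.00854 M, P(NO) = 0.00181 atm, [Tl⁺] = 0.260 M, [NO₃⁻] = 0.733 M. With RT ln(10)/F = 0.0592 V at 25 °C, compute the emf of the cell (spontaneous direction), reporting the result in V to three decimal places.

+1.213 V

NO₃⁻/NO is the cathode (higher E°), Tl⁺/Tl the anode: E°cell = +0.98 − (-0.31) = +1.29 V, n = 3.
Overall: NO₃⁻(aq) + 4 H⁺(aq) + 3 Tl(s) → NO(g) + 2 H₂O(l) + 3 Tl⁺(aq)
Q = P(NO)·[Tl⁺]^3 / ([NO₃⁻]·[H⁺]^4); log Q = 3.912.
E = E° − (0.0592/n) log Q = +1.29 − (0.0592/3)(3.912) = +1.213 V.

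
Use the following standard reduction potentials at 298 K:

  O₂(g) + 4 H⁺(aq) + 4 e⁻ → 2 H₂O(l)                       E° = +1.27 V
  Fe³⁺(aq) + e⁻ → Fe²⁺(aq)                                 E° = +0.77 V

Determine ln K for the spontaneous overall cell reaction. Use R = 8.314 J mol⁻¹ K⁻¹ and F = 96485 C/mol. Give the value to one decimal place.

77.9

Cathode: O₂/H₂O; anode: Fe³⁺/Fe²⁺. E°cell = (+1.27) − (+0.77) = +0.50 V, with n = 4.
ΔG° = −nFE° = −RT ln K, so ln K = nFE°/(RT) = (4)(96485)(+0.50) / ((8.314)(298)) = 77.887.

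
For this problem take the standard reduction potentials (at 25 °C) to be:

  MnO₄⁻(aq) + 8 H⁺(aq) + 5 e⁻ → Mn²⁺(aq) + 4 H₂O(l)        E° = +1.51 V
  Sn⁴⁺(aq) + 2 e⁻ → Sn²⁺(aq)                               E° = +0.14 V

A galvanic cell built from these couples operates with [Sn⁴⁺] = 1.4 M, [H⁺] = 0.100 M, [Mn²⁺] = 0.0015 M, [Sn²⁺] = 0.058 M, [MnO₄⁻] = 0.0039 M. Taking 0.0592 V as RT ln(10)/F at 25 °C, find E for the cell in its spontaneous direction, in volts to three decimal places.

MnO₄⁻/Mn²⁺ is the cathode (higher E°), Sn⁴⁺/Sn²⁺ the anode: E°cell = +1.51 − (+0.14) = +1.37 V, n = 10.
Overall: 2 MnO₄⁻(aq) + 16 H⁺(aq) + 5 Sn²⁺(aq) → 2 Mn²⁺(aq) + 8 H₂O(l) + 5 Sn⁴⁺(aq)
Q = [Mn²⁺]^2·[Sn⁴⁺]^5 / ([MnO₄⁻]^2·[H⁺]^16·[Sn²⁺]^5); log Q = 22.084.
E = E° − (0.0592/n) log Q = +1.37 − (0.0592/10)(22.084) = +1.239 V.

+1.239 V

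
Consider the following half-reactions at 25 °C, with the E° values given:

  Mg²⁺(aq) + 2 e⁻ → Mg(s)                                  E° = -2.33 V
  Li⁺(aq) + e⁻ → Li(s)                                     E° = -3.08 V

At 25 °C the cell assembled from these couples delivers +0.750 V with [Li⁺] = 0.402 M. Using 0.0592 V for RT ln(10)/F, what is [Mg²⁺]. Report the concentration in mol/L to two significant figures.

0.16 M

Mg²⁺/Mg is the cathode, Li⁺/Li the anode: E°cell = +0.75 V, n = 2.
Overall reaction: Mg²⁺(aq) + 2 Li(s) → Mg(s) + 2 Li⁺(aq); Q = [Li⁺]^2/[Mg²⁺]^1.
From E = E° − (0.0592/n) log Q: log Q = (E° − E)·n/0.0592 = (+0.75 − (+0.750))·2/0.0592 = 0.0000.
So 1·log[Mg²⁺] = 2·log(0.402) − log Q = -0.7915 − (0.0000) = -0.7915; [Mg²⁺] = 10^(-0.7915) ≈ 0.16 M.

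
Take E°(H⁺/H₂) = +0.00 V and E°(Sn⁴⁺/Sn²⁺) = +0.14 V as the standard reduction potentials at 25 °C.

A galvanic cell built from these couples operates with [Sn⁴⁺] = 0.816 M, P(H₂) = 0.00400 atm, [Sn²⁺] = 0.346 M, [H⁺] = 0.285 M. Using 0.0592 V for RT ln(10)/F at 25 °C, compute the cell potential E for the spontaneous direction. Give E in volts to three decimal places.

+0.112 V

Sn⁴⁺/Sn²⁺ is the cathode (higher E°), H⁺/H₂ the anode: E°cell = +0.14 − (+0.00) = +0.14 V, n = 2.
Overall: Sn⁴⁺(aq) + H₂(g) → Sn²⁺(aq) + 2 H⁺(aq)
Q = [Sn²⁺]·[H⁺]^2 / ([Sn⁴⁺]·P(H₂)); log Q = 0.935.
E = E° − (0.0592/n) log Q = +0.14 − (0.0592/2)(0.935) = +0.112 V.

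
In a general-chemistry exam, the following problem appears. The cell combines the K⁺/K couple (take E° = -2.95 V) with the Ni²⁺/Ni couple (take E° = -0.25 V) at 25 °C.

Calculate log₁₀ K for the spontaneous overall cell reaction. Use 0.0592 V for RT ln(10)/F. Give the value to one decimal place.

Cathode: Ni²⁺/Ni; anode: K⁺/K. E°cell = +2.70 V, n = 2.
log K = nE°cell / 0.0592 = (2)(+2.70) / 0.0592 = 91.2.

91.2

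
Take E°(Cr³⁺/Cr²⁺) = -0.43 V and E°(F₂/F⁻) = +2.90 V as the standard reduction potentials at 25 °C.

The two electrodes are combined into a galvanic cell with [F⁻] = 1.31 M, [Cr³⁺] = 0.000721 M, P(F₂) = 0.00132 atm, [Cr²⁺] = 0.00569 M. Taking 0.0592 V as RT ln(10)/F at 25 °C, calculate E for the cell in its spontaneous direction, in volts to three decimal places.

F₂/F⁻ is the cathode (higher E°), Cr³⁺/Cr²⁺ the anode: E°cell = +2.90 − (-0.43) = +3.33 V, n = 2.
Overall: F₂(g) + 2 Cr²⁺(aq) → 2 F⁻(aq) + 2 Cr³⁺(aq)
Q = [F⁻]^2·[Cr³⁺]^2 / (P(F₂)·[Cr²⁺]^2); log Q = 1.320.
E = E° − (0.0592/n) log Q = +3.33 − (0.0592/2)(1.320) = +3.291 V.

+3.291 V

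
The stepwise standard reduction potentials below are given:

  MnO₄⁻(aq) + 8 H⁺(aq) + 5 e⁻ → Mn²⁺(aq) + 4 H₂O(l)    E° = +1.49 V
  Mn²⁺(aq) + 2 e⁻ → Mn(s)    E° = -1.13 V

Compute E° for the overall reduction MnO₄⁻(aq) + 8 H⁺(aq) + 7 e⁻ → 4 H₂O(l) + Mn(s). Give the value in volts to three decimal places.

Standard free energies of sequential steps add: ΔG°₃ = ΔG°₁ + ΔG°₂, so n₃E°₃ = n₁E°₁ + n₂E°₂.
E°₃ = (5×+1.49 + 2×-1.13) / 7 = (+5.190) / 7 = +0.741 V.

+0.741 V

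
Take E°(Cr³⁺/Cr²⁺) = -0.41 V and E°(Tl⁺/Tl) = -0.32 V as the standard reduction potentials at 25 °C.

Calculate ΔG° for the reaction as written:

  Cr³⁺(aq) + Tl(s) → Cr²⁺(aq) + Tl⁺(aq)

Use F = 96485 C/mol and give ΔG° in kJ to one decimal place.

+8.7 kJ

As written, Cr³⁺/Cr²⁺ is reduced (cathode) and Tl⁺/Tl is oxidised (anode), so E°cell = (-0.41) − (-0.32) = -0.09 V.
Balancing electrons gives n = 1.
ΔG° = −nFE° = −(1)(96485)(-0.09) = 8,684 J = +8.7 kJ.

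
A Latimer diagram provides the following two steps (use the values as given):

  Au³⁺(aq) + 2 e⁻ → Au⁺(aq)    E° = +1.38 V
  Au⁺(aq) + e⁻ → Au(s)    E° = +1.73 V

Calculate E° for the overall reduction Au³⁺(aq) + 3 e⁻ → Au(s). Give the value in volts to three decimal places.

+1.497 V

Since ΔG° = −nFE° is additive over sequential reductions, n₃E°₃ = n₁E°₁ + n₂E°₂.
E°₃ = (2×+1.38 + 1×+1.73) / 3 = (+4.490) / 3 = +1.497 V.
Simply averaging or adding the two E° values would be wrong; the electron-weighted sum is required.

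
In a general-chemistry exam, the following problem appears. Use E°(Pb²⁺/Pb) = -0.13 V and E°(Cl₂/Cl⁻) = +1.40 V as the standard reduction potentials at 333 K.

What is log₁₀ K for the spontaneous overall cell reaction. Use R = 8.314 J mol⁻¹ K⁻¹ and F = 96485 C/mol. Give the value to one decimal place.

Cathode: Cl₂/Cl⁻; anode: Pb²⁺/Pb. E°cell = (+1.40) − (-0.13) = +1.53 V, with n = 2.
ΔG° = −nFE° = −RT ln K, so ln K = nFE°/(RT) = (2)(96485)(+1.53) / ((8.314)(333)) = 106.642.
log₁₀ K = 106.642 / ln 10 = 46.3.

46.3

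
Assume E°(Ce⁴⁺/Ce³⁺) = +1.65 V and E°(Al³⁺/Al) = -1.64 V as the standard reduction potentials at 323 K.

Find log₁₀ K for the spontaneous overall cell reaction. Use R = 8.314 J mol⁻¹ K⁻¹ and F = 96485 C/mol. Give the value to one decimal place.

Cathode: Ce⁴⁺/Ce³⁺; anode: Al³⁺/Al. E°cell = (+1.65) − (-1.64) = +3.29 V, with n = 3.
ΔG° = −nFE° = −RT ln K, so ln K = nFE°/(RT) = (3)(96485)(+3.29) / ((8.314)(323)) = 354.621.
log₁₀ K = 354.621 / ln 10 = 154.0.

154.0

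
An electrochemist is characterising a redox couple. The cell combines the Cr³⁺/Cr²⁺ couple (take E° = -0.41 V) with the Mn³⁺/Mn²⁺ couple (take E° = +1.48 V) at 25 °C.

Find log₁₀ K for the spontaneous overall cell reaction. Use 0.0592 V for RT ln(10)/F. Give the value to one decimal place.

31.9

Cathode: Mn³⁺/Mn²⁺; anode: Cr³⁺/Cr²⁺. E°cell = +1.89 V, n = 1.
log K = nE°cell / 0.0592 = (1)(+1.89) / 0.0592 = 31.9.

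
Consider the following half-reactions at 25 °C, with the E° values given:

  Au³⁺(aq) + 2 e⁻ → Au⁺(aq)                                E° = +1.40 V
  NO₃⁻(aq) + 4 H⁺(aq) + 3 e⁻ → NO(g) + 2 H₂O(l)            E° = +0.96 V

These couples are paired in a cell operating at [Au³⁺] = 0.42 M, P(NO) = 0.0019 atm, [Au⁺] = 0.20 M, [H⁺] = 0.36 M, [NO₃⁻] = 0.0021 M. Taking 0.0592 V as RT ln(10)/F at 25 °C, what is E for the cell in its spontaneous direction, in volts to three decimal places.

Au³⁺/Au⁺ is the cathode (higher E°), NO₃⁻/NO the anode: E°cell = +1.40 − (+0.96) = +0.44 V, n = 6.
Overall: 3 Au³⁺(aq) + 2 NO(g) + 4 H₂O(l) → 3 Au⁺(aq) + 2 NO₃⁻(aq) + 8 H⁺(aq)
Q = [Au⁺]^3·[NO₃⁻]^2·[H⁺]^8 / ([Au³⁺]^3·P(NO)^2); log Q = -4.429.
E = E° − (0.0592/n) log Q = +0.44 − (0.0592/6)(-4.429) = +0.484 V.

+0.484 V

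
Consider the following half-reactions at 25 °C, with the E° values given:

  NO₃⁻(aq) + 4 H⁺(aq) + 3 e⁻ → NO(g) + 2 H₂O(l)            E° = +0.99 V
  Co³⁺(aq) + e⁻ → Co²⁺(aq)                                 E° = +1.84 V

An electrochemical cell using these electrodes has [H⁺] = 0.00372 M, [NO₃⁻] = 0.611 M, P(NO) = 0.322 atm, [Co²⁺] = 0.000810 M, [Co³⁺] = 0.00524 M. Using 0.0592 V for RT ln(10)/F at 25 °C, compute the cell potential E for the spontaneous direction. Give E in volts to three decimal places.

Co³⁺/Co²⁺ is the cathode (higher E°), NO₃⁻/NO the anode: E°cell = +1.84 − (+0.99) = +0.85 V, n = 3.
Overall: 3 Co³⁺(aq) + NO(g) + 2 H₂O(l) → 3 Co²⁺(aq) + NO₃⁻(aq) + 4 H⁺(aq)
Q = [Co²⁺]^3·[NO₃⁻]·[H⁺]^4 / ([Co³⁺]^3·P(NO)); log Q = -11.872.
E = E° − (0.0592/n) log Q = +0.85 − (0.0592/3)(-11.872) = +1.084 V.

+1.084 V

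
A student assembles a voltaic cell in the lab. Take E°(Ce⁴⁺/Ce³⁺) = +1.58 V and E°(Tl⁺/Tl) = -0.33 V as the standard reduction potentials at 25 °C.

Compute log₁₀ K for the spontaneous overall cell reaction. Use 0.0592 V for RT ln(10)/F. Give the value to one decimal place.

Cathode: Ce⁴⁺/Ce³⁺; anode: Tl⁺/Tl. E°cell = +1.91 V, n = 1.
log K = nE°cell / 0.0592 = (1)(+1.91) / 0.0592 = 32.3.

32.3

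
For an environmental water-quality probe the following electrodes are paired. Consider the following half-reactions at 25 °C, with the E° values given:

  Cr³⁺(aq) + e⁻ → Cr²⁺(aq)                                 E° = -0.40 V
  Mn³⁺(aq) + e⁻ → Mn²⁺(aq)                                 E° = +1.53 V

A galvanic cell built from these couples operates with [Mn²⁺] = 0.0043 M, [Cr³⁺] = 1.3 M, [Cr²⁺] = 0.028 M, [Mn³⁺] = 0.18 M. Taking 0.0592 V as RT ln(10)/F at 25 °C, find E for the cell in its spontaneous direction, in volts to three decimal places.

Mn³⁺/Mn²⁺ is the cathode (higher E°), Cr³⁺/Cr²⁺ the anode: E°cell = +1.53 − (-0.40) = +1.93 V, n = 1.
Overall: Mn³⁺(aq) + Cr²⁺(aq) → Mn²⁺(aq) + Cr³⁺(aq)
Q = [Mn²⁺]·[Cr³⁺] / ([Mn³⁺]·[Cr²⁺]); log Q = 0.045.
E = E° − (0.0592/n) log Q = +1.93 − (0.0592/1)(0.045) = +1.927 V.

+1.927 V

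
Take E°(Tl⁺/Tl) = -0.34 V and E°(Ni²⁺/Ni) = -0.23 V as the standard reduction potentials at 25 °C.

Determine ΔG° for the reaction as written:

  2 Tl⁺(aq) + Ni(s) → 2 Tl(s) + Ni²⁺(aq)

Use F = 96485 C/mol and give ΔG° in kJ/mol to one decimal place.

+21.2 kJ/mol

As written, Tl⁺/Tl is reduced (cathode) and Ni²⁺/Ni is oxidised (anode), so E°cell = (-0.34) − (-0.23) = -0.11 V.
Balancing electrons gives n = 2.
ΔG° = −nFE° = −(2)(96485)(-0.11) = 21,227 J = +21.2 kJ/mol.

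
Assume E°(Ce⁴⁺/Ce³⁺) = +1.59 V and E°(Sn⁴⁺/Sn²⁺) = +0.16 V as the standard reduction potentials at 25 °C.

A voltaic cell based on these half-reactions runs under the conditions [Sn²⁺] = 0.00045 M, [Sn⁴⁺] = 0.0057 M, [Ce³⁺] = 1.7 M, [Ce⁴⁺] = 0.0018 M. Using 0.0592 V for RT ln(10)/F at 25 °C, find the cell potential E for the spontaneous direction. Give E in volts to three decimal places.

Ce⁴⁺/Ce³⁺ is the cathode (higher E°), Sn⁴⁺/Sn²⁺ the anode: E°cell = +1.59 − (+0.16) = +1.43 V, n = 2.
Overall: 2 Ce⁴⁺(aq) + Sn²⁺(aq) → 2 Ce³⁺(aq) + Sn⁴⁺(aq)
Q = [Ce³⁺]^2·[Sn⁴⁺] / ([Ce⁴⁺]^2·[Sn²⁺]); log Q = 7.053.
E = E° − (0.0592/n) log Q = +1.43 − (0.0592/2)(7.053) = +1.221 V.

+1.221 V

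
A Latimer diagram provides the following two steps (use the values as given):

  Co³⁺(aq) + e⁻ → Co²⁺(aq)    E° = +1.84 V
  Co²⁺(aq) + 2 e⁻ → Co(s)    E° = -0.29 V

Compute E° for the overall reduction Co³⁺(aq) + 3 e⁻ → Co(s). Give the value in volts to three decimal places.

Standard free energies of sequential steps add: ΔG°₃ = ΔG°₁ + ΔG°₂, so n₃E°₃ = n₁E°₁ + n₂E°₂.
E°₃ = (1×+1.84 + 2×-0.29) / 3 = (+1.260) / 3 = +0.420 V.

+0.420 V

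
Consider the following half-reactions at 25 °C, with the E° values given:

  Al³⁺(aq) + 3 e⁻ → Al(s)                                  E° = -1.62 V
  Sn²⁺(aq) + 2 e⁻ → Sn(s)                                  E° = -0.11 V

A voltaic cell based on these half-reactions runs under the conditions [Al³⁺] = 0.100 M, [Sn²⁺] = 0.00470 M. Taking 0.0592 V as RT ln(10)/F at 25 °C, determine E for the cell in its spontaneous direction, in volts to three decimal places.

+1.461 V

Sn²⁺/Sn is the cathode (higher E°), Al³⁺/Al the anode: E°cell = -0.11 − (-1.62) = +1.51 V, n = 6.
Overall: 3 Sn²⁺(aq) + 2 Al(s) → 3 Sn(s) + 2 Al³⁺(aq)
Q = [Al³⁺]^2 / ([Sn²⁺]^3); log Q = 4.984.
E = E° − (0.0592/n) log Q = +1.51 − (0.0592/6)(4.984) = +1.461 V.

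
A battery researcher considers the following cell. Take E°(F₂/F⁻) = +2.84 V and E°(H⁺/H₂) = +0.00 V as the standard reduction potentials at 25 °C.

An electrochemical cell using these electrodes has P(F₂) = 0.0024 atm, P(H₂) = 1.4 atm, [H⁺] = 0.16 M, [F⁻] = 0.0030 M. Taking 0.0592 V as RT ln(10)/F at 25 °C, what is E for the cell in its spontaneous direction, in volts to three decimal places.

F₂/F⁻ is the cathode (higher E°), H⁺/H₂ the anode: E°cell = +2.84 − (+0.00) = +2.84 V, n = 2.
Overall: F₂(g) + H₂(g) → 2 F⁻(aq) + 2 H⁺(aq)
Q = [F⁻]^2·[H⁺]^2 / (P(F₂)·P(H₂)); log Q = -4.164.
E = E° − (0.0592/n) log Q = +2.84 − (0.0592/2)(-4.164) = +2.963 V.

+2.963 V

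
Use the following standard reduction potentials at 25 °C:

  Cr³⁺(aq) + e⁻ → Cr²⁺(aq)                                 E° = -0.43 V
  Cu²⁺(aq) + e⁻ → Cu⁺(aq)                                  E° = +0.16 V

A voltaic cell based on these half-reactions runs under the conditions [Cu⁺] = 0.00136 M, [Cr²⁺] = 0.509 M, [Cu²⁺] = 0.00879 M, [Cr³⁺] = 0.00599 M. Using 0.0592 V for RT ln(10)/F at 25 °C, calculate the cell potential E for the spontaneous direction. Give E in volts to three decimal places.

+0.752 V

Cu²⁺/Cu⁺ is the cathode (higher E°), Cr³⁺/Cr²⁺ the anode: E°cell = +0.16 − (-0.43) = +0.59 V, n = 1.
Overall: Cu²⁺(aq) + Cr²⁺(aq) → Cu⁺(aq) + Cr³⁺(aq)
Q = [Cu⁺]·[Cr³⁺] / ([Cu²⁺]·[Cr²⁺]); log Q = -2.740.
E = E° − (0.0592/n) log Q = +0.59 − (0.0592/1)(-2.740) = +0.752 V.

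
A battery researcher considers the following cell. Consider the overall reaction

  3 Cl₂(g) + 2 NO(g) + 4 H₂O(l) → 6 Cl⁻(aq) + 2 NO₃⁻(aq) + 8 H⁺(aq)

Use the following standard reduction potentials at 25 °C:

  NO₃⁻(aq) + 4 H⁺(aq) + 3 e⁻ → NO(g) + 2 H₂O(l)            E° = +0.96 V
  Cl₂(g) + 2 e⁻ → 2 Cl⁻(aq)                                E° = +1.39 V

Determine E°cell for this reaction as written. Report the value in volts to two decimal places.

+0.43 V

The Cl₂/Cl⁻ couple has the higher reduction potential, so it is the cathode; NO₃⁻/NO is oxidised at the anode.
E°cell = E°(cathode) − E°(anode) = (+1.39) − (+0.96) = +0.43 V.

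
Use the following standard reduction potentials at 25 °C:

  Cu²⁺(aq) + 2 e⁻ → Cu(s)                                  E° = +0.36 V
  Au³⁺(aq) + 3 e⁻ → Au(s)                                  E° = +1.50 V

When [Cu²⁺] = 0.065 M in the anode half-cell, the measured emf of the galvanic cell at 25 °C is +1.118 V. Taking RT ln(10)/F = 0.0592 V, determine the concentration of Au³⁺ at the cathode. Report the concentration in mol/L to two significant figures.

0.0013 M

Au³⁺/Au is the cathode, Cu²⁺/Cu the anode: E°cell = +1.14 V, n = 6.
Overall reaction: 2 Au³⁺(aq) + 3 Cu(s) → 2 Au(s) + 3 Cu²⁺(aq); Q = [Cu²⁺]^3/[Au³⁺]^2.
From E = E° − (0.0592/n) log Q: log Q = (E° − E)·n/0.0592 = (+1.14 − (+1.118))·6/0.0592 = 2.2297.
So 2·log[Au³⁺] = 3·log(0.065) − log Q = -3.5613 − (2.2297) = -5.7910; log[Au³⁺] = -5.7910 / 2 = -2.8955; [Au³⁺] = 10^(-2.8955) ≈ 0.0013 M.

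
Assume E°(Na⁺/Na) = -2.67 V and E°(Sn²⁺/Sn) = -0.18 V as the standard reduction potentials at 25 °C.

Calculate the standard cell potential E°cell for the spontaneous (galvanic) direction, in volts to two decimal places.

+2.49 V

The Sn²⁺/Sn couple has the higher reduction potential, so it is the cathode; Na⁺/Na is oxidised at the anode.
E°cell = E°(cathode) − E°(anode) = (-0.18) − (-2.67) = +2.49 V.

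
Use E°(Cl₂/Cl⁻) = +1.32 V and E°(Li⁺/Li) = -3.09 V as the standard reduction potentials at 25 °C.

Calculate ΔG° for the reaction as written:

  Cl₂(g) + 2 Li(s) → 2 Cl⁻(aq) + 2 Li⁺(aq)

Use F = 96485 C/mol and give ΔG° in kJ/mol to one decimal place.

As written, Cl₂/Cl⁻ is reduced (cathode) and Li⁺/Li is oxidised (anode), so E°cell = (+1.32) − (-3.09) = +4.41 V.
Balancing electrons gives n = 2.
ΔG° = −nFE° = −(2)(96485)(+4.41) = -850,998 J = -851.0 kJ/mol.

-851.0 kJ/mol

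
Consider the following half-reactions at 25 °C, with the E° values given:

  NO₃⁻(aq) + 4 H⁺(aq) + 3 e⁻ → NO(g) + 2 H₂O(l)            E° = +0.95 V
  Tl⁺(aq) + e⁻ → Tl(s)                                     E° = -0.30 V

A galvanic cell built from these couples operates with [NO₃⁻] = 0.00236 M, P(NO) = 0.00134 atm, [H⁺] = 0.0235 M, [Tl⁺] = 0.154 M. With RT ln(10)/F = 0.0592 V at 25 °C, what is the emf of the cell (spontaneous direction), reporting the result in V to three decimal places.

NO₃⁻/NO is the cathode (higher E°), Tl⁺/Tl the anode: E°cell = +0.95 − (-0.30) = +1.25 V, n = 3.
Overall: NO₃⁻(aq) + 4 H⁺(aq) + 3 Tl(s) → NO(g) + 2 H₂O(l) + 3 Tl⁺(aq)
Q = P(NO)·[Tl⁺]^3 / ([NO₃⁻]·[H⁺]^4); log Q = 3.832.
E = E° − (0.0592/n) log Q = +1.25 − (0.0592/3)(3.832) = +1.174 V.

+1.174 V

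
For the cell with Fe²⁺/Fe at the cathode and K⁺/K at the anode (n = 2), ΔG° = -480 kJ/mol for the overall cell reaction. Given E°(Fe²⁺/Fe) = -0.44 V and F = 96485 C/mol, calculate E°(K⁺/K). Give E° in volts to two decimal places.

-2.93 V

E°cell = −ΔG°/(nF) = −(-480×10³)/((2)(96485)) = +2.487 V.
Since Fe²⁺/Fe is the cathode and K⁺/K the anode, E°cell = E°(Fe²⁺/Fe) − E°(K⁺/K).
So E°(K⁺/K) = E°(Fe²⁺/Fe) − E°cell = (-0.44) − (+2.487) = -2.93 V.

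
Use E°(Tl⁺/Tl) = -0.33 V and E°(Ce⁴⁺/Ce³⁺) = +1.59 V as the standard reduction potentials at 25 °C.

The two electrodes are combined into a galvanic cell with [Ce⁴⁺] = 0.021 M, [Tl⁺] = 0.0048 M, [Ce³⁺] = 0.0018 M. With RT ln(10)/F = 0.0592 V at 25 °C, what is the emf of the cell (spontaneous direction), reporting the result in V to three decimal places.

Ce⁴⁺/Ce³⁺ is the cathode (higher E°), Tl⁺/Tl the anode: E°cell = +1.59 − (-0.33) = +1.92 V, n = 1.
Overall: Ce⁴⁺(aq) + Tl(s) → Ce³⁺(aq) + Tl⁺(aq)
Q = [Ce³⁺]·[Tl⁺] / ([Ce⁴⁺]); log Q = -3.386.
E = E° − (0.0592/n) log Q = +1.92 − (0.0592/1)(-3.386) = +2.120 V.

+2.120 V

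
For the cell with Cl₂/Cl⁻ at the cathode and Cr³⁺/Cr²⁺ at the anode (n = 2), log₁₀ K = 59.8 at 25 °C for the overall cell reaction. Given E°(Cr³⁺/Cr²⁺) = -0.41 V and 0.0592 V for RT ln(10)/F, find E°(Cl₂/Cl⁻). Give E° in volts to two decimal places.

E°cell = (0.0592/n)·log K = (0.0592/2)(59.8) = +1.770 V.
Since Cl₂/Cl⁻ is the cathode and Cr³⁺/Cr²⁺ the anode, E°cell = E°(Cl₂/Cl⁻) − E°(Cr³⁺/Cr²⁺).
So E°(Cl₂/Cl⁻) = E°cell + E°(Cr³⁺/Cr²⁺) = +1.770 + (-0.41) = +1.36 V.

+1.36 V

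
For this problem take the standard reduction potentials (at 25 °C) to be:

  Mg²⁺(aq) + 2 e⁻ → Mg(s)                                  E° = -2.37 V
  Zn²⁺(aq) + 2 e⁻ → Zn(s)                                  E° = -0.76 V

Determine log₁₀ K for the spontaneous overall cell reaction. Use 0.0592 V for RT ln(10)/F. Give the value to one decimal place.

54.4

Cathode: Zn²⁺/Zn; anode: Mg²⁺/Mg. E°cell = +1.61 V, n = 2.
log K = nE°cell / 0.0592 = (2)(+1.61) / 0.0592 = 54.4.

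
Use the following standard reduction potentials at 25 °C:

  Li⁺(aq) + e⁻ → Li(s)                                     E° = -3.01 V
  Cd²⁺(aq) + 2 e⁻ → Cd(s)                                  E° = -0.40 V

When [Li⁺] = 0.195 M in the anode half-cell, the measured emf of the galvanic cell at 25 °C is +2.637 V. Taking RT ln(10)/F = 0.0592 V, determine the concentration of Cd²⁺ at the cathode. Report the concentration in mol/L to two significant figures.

0.31 M

Cd²⁺/Cd is the cathode, Li⁺/Li the anode: E°cell = +2.61 V, n = 2.
Overall reaction: Cd²⁺(aq) + 2 Li(s) → Cd(s) + 2 Li⁺(aq); Q = [Li⁺]^2/[Cd²⁺]^1.
From E = E° − (0.0592/n) log Q: log Q = (E° − E)·n/0.0592 = (+2.61 − (+2.637))·2/0.0592 = -0.9122.
So 1·log[Cd²⁺] = 2·log(0.195) − log Q = -1.4199 − (-0.9122) = -0.5077; [Cd²⁺] = 10^(-0.5077) ≈ 0.31 M.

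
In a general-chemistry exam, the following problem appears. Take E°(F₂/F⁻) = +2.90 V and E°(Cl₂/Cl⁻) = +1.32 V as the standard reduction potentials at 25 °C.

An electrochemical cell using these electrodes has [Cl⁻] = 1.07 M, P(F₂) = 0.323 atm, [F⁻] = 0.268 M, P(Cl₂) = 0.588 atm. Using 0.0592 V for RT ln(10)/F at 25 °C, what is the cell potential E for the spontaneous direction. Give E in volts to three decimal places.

+1.608 V

F₂/F⁻ is the cathode (higher E°), Cl₂/Cl⁻ the anode: E°cell = +2.90 − (+1.32) = +1.58 V, n = 2.
Overall: F₂(g) + 2 Cl⁻(aq) → 2 F⁻(aq) + Cl₂(g)
Q = [F⁻]^2·P(Cl₂) / (P(F₂)·[Cl⁻]^2); log Q = -0.942.
E = E° − (0.0592/n) log Q = +1.58 − (0.0592/2)(-0.942) = +1.608 V.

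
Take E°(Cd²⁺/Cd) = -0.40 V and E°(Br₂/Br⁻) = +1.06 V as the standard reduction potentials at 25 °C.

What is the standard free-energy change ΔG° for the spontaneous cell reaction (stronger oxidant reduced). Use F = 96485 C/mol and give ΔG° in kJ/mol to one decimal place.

Br₂/Br⁻ (E° = +1.06 V) is the cathode; Cd²⁺/Cd (E° = -0.40 V) is the anode, so E°cell = +1.46 V.
Balancing electrons gives n = 2 (lcm of 2 and 2).
ΔG° = −nFE° = −(2)(96485)(+1.46) = -281,736 J = -281.7 kJ/mol.

-281.7 kJ/mol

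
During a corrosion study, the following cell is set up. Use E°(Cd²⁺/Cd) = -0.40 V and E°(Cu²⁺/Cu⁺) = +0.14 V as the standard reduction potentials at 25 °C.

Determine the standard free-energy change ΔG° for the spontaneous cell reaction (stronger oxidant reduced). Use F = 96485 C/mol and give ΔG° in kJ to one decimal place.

Cu²⁺/Cu⁺ (E° = +0.14 V) is the cathode; Cd²⁺/Cd (E° = -0.40 V) is the anode, so E°cell = +0.54 V.
Balancing electrons gives n = 2 (lcm of 1 and 2).
ΔG° = −nFE° = −(2)(96485)(+0.54) = -104,204 J = -104.2 kJ.

-104.2 kJ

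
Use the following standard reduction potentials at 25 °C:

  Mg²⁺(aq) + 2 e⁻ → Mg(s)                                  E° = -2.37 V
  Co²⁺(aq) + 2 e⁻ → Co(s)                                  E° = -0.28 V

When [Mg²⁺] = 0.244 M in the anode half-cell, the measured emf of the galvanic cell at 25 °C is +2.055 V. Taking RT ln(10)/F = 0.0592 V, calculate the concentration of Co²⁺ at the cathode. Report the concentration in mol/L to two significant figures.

0.016 M

Co²⁺/Co is the cathode, Mg²⁺/Mg the anode: E°cell = +2.09 V, n = 2.
Overall reaction: Co²⁺(aq) + Mg(s) → Co(s) + Mg²⁺(aq); Q = [Mg²⁺]^1/[Co²⁺]^1.
From E = E° − (0.0592/n) log Q: log Q = (E° − E)·n/0.0592 = (+2.09 − (+2.055))·2/0.0592 = 1.1824.
So 1·log[Co²⁺] = 1·log(0.244) − log Q = -0.6126 − (1.1824) = -1.7950; [Co²⁺] = 10^(-1.7950) ≈ 0.016 M.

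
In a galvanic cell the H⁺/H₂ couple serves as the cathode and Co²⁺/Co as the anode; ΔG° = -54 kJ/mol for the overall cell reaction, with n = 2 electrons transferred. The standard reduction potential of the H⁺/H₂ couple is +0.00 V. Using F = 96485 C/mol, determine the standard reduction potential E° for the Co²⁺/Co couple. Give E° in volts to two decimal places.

-0.28 V

E°cell = −ΔG°/(nF) = −(-54×10³)/((2)(96485)) = +0.280 V.
Since H⁺/H₂ is the cathode and Co²⁺/Co the anode, E°cell = E°(H⁺/H₂) − E°(Co²⁺/Co).
So E°(Co²⁺/Co) = E°(H⁺/H₂) − E°cell = (+0.00) − (+0.280) = -0.28 V.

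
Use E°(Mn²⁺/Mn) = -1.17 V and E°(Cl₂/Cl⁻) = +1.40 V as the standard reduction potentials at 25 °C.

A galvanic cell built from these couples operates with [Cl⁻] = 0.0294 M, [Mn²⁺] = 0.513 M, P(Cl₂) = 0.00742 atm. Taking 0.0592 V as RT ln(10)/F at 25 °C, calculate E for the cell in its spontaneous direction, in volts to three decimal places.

+2.606 V

Cl₂/Cl⁻ is the cathode (higher E°), Mn²⁺/Mn the anode: E°cell = +1.40 − (-1.17) = +2.57 V, n = 2.
Overall: Cl₂(g) + Mn(s) → 2 Cl⁻(aq) + Mn²⁺(aq)
Q = [Cl⁻]^2·[Mn²⁺] / (P(Cl₂)); log Q = -1.224.
E = E° − (0.0592/n) log Q = +2.57 − (0.0592/2)(-1.224) = +2.606 V.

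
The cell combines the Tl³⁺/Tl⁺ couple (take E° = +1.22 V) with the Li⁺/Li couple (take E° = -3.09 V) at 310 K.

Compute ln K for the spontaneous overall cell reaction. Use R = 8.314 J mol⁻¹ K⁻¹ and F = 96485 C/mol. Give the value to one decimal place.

322.7

Cathode: Tl³⁺/Tl⁺; anode: Li⁺/Li. E°cell = (+1.22) − (-3.09) = +4.31 V, with n = 2.
ΔG° = −nFE° = −RT ln K, so ln K = nFE°/(RT) = (2)(96485)(+4.31) / ((8.314)(310)) = 322.697.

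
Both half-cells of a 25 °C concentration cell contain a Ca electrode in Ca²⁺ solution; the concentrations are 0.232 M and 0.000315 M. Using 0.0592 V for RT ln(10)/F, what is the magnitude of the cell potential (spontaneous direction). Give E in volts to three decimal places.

+0.085 V

For a concentration cell E°cell = 0. The 0.232 M side is the cathode (reduction is favoured where [Ca²⁺] is higher).
With n = 2, E = −(0.0592/2) log([Ca²⁺]ₐₙ/[Ca²⁺]꜀ₐₜ) = −(0.0592/2) log(0.000315/0.232) = −(0.0592/2)(-2.867) = +0.085 V.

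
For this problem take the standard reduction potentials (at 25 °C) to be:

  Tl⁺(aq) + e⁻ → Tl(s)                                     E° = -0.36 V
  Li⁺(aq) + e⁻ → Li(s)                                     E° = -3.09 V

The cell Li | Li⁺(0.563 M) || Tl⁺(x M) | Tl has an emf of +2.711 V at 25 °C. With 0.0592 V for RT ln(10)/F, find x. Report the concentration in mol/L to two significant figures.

Tl⁺/Tl is the cathode, Li⁺/Li the anode: E°cell = +2.73 V, n = 1.
Overall reaction: Tl⁺(aq) + Li(s) → Tl(s) + Li⁺(aq); Q = [Li⁺]^1/[Tl⁺]^1.
From E = E° − (0.0592/n) log Q: log Q = (E° − E)·n/0.0592 = (+2.73 − (+2.711))·1/0.0592 = 0.3209.
So 1·log[Tl⁺] = 1·log(0.563) − log Q = -0.2495 − (0.3209) = -0.5704; [Tl⁺] = 10^(-0.5704) ≈ 0.27 M.

0.27 M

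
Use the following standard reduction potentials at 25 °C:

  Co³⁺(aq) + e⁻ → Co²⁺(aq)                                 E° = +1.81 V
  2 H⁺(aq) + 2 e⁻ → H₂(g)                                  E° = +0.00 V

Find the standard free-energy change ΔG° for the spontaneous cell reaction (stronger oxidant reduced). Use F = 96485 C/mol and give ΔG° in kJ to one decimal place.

-349.3 kJ

Co³⁺/Co²⁺ (E° = +1.81 V) is the cathode; H⁺/H₂ (E° = +0.00 V) is the anode, so E°cell = +1.81 V.
Balancing electrons gives n = 2 (lcm of 1 and 2).
ΔG° = −nFE° = −(2)(96485)(+1.81) = -349,276 J = -349.3 kJ.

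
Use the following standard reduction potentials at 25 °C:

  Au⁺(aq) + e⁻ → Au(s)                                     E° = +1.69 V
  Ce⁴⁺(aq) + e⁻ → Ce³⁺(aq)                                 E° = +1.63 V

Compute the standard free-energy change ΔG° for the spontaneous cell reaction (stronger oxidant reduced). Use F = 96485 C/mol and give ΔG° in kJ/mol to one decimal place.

Au⁺/Au (E° = +1.69 V) is the cathode; Ce⁴⁺/Ce³⁺ (E° = +1.63 V) is the anode, so E°cell = +0.06 V.
Balancing electrons gives n = 1 (lcm of 1 and 1).
ΔG° = −nFE° = −(1)(96485)(+0.06) = -5,789 J = -5.8 kJ/mol.

-5.8 kJ/mol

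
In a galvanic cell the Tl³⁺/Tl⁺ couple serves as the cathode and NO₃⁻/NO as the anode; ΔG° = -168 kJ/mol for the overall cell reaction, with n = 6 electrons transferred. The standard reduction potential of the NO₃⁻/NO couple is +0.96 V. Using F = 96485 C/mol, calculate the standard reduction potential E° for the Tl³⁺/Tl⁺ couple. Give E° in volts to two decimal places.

E°cell = −ΔG°/(nF) = −(-168×10³)/((6)(96485)) = +0.290 V.
Since Tl³⁺/Tl⁺ is the cathode and NO₃⁻/NO the anode, E°cell = E°(Tl³⁺/Tl⁺) − E°(NO₃⁻/NO).
So E°(Tl³⁺/Tl⁺) = E°cell + E°(NO₃⁻/NO) = +0.290 + (+0.96) = +1.25 V.

+1.25 V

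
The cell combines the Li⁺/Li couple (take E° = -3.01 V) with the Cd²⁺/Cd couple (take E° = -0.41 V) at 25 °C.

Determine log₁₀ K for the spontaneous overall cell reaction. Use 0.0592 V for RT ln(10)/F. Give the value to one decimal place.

87.8

Cathode: Cd²⁺/Cd; anode: Li⁺/Li. E°cell = +2.60 V, n = 2.
log K = nE°cell / 0.0592 = (2)(+2.60) / 0.0592 = 87.8.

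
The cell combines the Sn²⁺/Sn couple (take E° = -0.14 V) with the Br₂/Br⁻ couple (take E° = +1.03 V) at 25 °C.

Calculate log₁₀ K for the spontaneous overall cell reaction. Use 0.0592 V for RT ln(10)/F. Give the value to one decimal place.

Cathode: Br₂/Br⁻; anode: Sn²⁺/Sn. E°cell = +1.17 V, n = 2.
log K = nE°cell / 0.0592 = (2)(+1.17) / 0.0592 = 39.5.

39.5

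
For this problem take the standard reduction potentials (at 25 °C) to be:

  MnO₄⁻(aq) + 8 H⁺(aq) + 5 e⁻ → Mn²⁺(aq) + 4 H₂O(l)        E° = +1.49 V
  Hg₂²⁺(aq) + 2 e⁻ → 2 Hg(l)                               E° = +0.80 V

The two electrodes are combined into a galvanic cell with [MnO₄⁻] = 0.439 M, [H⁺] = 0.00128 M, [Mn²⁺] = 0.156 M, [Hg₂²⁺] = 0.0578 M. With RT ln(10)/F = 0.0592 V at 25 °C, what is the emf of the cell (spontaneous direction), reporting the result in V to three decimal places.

MnO₄⁻/Mn²⁺ is the cathode (higher E°), Hg₂²⁺/Hg the anode: E°cell = +1.49 − (+0.80) = +0.69 V, n = 10.
Overall: 2 MnO₄⁻(aq) + 16 H⁺(aq) + 10 Hg(l) → 2 Mn²⁺(aq) + 8 H₂O(l) + 5 Hg₂²⁺(aq)
Q = [Mn²⁺]^2·[Hg₂²⁺]^5 / ([MnO₄⁻]^2·[H⁺]^16); log Q = 39.196.
E = E° − (0.0592/n) log Q = +0.69 − (0.0592/10)(39.196) = +0.458 V.

+0.458 V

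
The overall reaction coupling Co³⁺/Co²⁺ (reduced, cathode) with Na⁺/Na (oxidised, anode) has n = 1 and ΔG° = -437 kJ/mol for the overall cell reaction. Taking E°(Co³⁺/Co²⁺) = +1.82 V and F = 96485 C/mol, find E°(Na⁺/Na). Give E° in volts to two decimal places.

E°cell = −ΔG°/(nF) = −(-437×10³)/((1)(96485)) = +4.529 V.
Since Co³⁺/Co²⁺ is the cathode and Na⁺/Na the anode, E°cell = E°(Co³⁺/Co²⁺) − E°(Na⁺/Na).
So E°(Na⁺/Na) = E°(Co³⁺/Co²⁺) − E°cell = (+1.82) − (+4.529) = -2.71 V.

-2.71 V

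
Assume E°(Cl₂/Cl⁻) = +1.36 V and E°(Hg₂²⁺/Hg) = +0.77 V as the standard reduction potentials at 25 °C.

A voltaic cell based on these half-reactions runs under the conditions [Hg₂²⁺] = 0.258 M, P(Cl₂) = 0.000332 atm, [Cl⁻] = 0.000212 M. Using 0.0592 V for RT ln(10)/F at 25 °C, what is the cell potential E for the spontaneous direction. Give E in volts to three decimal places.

Cl₂/Cl⁻ is the cathode (higher E°), Hg₂²⁺/Hg the anode: E°cell = +1.36 − (+0.77) = +0.59 V, n = 2.
Overall: Cl₂(g) + 2 Hg(l) → 2 Cl⁻(aq) + Hg₂²⁺(aq)
Q = [Cl⁻]^2·[Hg₂²⁺] / (P(Cl₂)); log Q = -4.457.
E = E° − (0.0592/n) log Q = +0.59 − (0.0592/2)(-4.457) = +0.722 V.

+0.722 V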